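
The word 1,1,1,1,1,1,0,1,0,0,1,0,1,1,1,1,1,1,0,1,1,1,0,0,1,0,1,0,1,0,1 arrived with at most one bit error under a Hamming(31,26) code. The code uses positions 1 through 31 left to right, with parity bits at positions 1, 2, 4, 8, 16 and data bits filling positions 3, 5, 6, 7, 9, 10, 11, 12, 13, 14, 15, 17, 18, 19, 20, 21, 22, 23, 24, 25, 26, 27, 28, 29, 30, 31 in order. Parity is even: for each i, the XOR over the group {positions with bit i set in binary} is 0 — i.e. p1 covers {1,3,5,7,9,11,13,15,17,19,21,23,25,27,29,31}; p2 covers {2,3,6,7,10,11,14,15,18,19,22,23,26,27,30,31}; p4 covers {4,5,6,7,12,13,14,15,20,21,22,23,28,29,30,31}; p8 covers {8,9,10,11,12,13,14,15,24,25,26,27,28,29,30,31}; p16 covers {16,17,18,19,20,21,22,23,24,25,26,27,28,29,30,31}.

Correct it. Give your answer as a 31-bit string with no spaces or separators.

s1 (pos 1,3,5,7,9,11,13,15,17,19,21,23,25,27,29,31): 1⊕1⊕1⊕0⊕0⊕1⊕1⊕1⊕1⊕0⊕1⊕0⊕1⊕1⊕1⊕1 = 0
s2 (pos 2,3,6,7,10,11,14,15,18,19,22,23,26,27,30,31): 1⊕1⊕1⊕0⊕0⊕1⊕1⊕1⊕1⊕0⊕1⊕0⊕0⊕1⊕0⊕1 = 0
s4 (pos 4,5,6,7,12,13,14,15,20,21,22,23,28,29,30,31): 1⊕1⊕1⊕0⊕0⊕1⊕1⊕1⊕1⊕1⊕1⊕0⊕0⊕1⊕0⊕1 = 1
s8 (pos 8,9,10,11,12,13,14,15,24,25,26,27,28,29,30,31): 1⊕0⊕0⊕1⊕0⊕1⊕1⊕1⊕0⊕1⊕0⊕1⊕0⊕1⊕0⊕1 = 1
s16 (pos 16,17,18,19,20,21,22,23,24,25,26,27,28,29,30,31): 1⊕1⊕1⊕0⊕1⊕1⊕1⊕0⊕0⊕1⊕0⊕1⊕0⊕1⊕0⊕1 = 0
Syndrome s16…s1 = 01100 → error at position 12.
Flip position 12: 1111110100101111110111001010101 → 1111110100111111110111001010101

1111110100111111110111001010101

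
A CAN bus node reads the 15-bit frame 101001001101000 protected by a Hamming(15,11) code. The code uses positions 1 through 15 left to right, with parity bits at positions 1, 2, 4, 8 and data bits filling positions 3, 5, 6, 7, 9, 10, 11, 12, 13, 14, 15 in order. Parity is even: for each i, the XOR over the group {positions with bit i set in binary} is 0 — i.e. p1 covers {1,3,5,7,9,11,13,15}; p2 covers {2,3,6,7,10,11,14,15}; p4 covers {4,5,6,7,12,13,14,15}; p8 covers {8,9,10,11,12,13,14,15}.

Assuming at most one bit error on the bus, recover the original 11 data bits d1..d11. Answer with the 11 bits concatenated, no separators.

s1 (pos 1,3,5,7,9,11,13,15): 1⊕1⊕0⊕0⊕1⊕0⊕0⊕0 = 1
s2 (pos 2,3,6,7,10,11,14,15): 0⊕1⊕1⊕0⊕1⊕0⊕0⊕0 = 1
s4 (pos 4,5,6,7,12,13,14,15): 0⊕0⊕1⊕0⊕1⊕0⊕0⊕0 = 0
s8 (pos 8,9,10,11,12,13,14,15): 0⊕1⊕1⊕0⊕1⊕0⊕0⊕0 = 1
Syndrome s8…s1 = 1011 → error at position 11.
Flip position 11: 101001001101000 → 101001001111000
Read data bits from positions 3,5,6,7,9,10,11,12,13,14,15: 10101111000

10101111000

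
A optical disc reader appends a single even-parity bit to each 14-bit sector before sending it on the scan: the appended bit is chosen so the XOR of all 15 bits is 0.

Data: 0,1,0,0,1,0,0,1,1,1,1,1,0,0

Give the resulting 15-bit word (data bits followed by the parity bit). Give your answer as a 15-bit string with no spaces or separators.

XOR of the 14 data bits: 0⊕1⊕0⊕0⊕1⊕0⊕0⊕1⊕1⊕1⊕1⊕1⊕0⊕0 = 1
Parity bit = 1 (so all 15 bits XOR to 0).

010010011111001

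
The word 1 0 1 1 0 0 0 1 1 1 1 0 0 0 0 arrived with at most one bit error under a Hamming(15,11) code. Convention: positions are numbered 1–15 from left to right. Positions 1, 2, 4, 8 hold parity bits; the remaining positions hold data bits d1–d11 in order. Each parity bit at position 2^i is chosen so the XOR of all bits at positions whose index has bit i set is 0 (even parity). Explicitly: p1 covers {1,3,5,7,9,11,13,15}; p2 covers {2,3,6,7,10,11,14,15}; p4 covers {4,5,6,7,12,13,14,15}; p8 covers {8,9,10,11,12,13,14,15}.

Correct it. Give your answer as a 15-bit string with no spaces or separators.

101101011110000

s1 (pos 1,3,5,7,9,11,13,15): 1⊕1⊕0⊕0⊕1⊕1⊕0⊕0 = 0
s2 (pos 2,3,6,7,10,11,14,15): 0⊕1⊕0⊕0⊕1⊕1⊕0⊕0 = 1
s4 (pos 4,5,6,7,12,13,14,15): 1⊕0⊕0⊕0⊕0⊕0⊕0⊕0 = 1
s8 (pos 8,9,10,11,12,13,14,15): 1⊕1⊕1⊕1⊕0⊕0⊕0⊕0 = 0
Syndrome s8…s1 = 0110 → error at position 6.
Flip position 6: 101100011110000 → 101101011110000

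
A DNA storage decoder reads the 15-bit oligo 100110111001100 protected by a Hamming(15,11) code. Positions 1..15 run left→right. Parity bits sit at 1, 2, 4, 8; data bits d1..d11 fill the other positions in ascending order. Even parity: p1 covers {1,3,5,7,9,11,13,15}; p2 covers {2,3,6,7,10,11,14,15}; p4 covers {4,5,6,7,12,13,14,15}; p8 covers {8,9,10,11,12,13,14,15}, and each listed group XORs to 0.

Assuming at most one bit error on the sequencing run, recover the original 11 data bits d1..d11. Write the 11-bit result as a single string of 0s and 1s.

01001001100

s1 (pos 1,3,5,7,9,11,13,15): 1⊕0⊕1⊕1⊕1⊕0⊕1⊕0 = 1
s2 (pos 2,3,6,7,10,11,14,15): 0⊕0⊕0⊕1⊕0⊕0⊕0⊕0 = 1
s4 (pos 4,5,6,7,12,13,14,15): 1⊕1⊕0⊕1⊕1⊕1⊕0⊕0 = 1
s8 (pos 8,9,10,11,12,13,14,15): 1⊕1⊕0⊕0⊕1⊕1⊕0⊕0 = 0
Syndrome s8…s1 = 0111 → error at position 7.
Flip position 7: 100110111001100 → 100110011001100
Read data bits from positions 3,5,6,7,9,10,11,12,13,14,15: 01001001100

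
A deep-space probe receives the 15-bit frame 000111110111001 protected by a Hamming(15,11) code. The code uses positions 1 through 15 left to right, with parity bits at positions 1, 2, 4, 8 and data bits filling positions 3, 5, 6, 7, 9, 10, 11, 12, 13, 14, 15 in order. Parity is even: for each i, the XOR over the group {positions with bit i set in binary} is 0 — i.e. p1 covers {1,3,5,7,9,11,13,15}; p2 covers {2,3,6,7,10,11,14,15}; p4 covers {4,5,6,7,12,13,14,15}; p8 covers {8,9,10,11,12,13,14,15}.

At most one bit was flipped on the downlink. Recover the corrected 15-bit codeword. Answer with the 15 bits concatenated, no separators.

000111110011001

s1 (pos 1,3,5,7,9,11,13,15): 0⊕0⊕1⊕1⊕0⊕1⊕0⊕1 = 0
s2 (pos 2,3,6,7,10,11,14,15): 0⊕0⊕1⊕1⊕1⊕1⊕0⊕1 = 1
s4 (pos 4,5,6,7,12,13,14,15): 1⊕1⊕1⊕1⊕1⊕0⊕0⊕1 = 0
s8 (pos 8,9,10,11,12,13,14,15): 1⊕0⊕1⊕1⊕1⊕0⊕0⊕1 = 1
Syndrome s8…s1 = 1010 → error at position 10.
Flip position 10: 000111110111001 → 000111110011001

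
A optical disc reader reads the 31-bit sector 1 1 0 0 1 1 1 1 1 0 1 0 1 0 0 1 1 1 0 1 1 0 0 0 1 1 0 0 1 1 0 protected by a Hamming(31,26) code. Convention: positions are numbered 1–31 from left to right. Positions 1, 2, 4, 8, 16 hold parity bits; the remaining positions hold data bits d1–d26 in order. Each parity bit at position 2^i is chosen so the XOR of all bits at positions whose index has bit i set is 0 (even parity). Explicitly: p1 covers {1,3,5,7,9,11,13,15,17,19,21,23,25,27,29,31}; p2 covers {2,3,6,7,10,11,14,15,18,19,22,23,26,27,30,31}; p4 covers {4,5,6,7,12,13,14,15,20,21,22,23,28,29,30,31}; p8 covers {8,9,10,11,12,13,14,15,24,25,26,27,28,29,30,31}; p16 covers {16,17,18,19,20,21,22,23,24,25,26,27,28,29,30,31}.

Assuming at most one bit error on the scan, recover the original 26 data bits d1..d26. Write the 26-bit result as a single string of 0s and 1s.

s1 (pos 1,3,5,7,9,11,13,15,17,19,21,23,25,27,29,31): 1⊕0⊕1⊕1⊕1⊕1⊕1⊕0⊕1⊕0⊕1⊕0⊕1⊕0⊕1⊕0 = 0
s2 (pos 2,3,6,7,10,11,14,15,18,19,22,23,26,27,30,31): 1⊕0⊕1⊕1⊕0⊕1⊕0⊕0⊕1⊕0⊕0⊕0⊕1⊕0⊕1⊕0 = 1
s4 (pos 4,5,6,7,12,13,14,15,20,21,22,23,28,29,30,31): 0⊕1⊕1⊕1⊕0⊕1⊕0⊕0⊕1⊕1⊕0⊕0⊕0⊕1⊕1⊕0 = 0
s8 (pos 8,9,10,11,12,13,14,15,24,25,26,27,28,29,30,31): 1⊕1⊕0⊕1⊕0⊕1⊕0⊕0⊕0⊕1⊕1⊕0⊕0⊕1⊕1⊕0 = 0
s16 (pos 16,17,18,19,20,21,22,23,24,25,26,27,28,29,30,31): 1⊕1⊕1⊕0⊕1⊕1⊕0⊕0⊕0⊕1⊕1⊕0⊕0⊕1⊕1⊕0 = 1
Syndrome s16…s1 = 10010 → error at position 18.
Flip position 18: 1100111110101001110110001100110 → 1100111110101001100110001100110
Read data bits from positions 3,5,6,7,9,10,11,12,13,14,15,17,18,19,20,21,22,23,24,25,26,27,28,29,30,31: 01111010100100110001100110

01111010100100110001100110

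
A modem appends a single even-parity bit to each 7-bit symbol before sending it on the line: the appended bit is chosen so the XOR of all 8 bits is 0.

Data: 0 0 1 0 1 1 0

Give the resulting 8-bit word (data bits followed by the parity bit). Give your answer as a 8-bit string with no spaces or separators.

00101101

XOR of the 7 data bits: 0⊕0⊕1⊕0⊕1⊕1⊕0 = 1
Parity bit = 1 (so all 8 bits XOR to 0).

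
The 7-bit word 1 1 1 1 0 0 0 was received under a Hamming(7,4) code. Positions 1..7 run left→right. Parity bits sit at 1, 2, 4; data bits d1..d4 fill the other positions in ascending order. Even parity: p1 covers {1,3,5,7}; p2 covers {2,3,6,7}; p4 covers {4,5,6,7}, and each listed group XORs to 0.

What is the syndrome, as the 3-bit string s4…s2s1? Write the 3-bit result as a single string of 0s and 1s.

s1 (pos 1,3,5,7): 1⊕1⊕0⊕0 = 0
s2 (pos 2,3,6,7): 1⊕1⊕0⊕0 = 0
s4 (pos 4,5,6,7): 1⊕0⊕0⊕0 = 1
Syndrome s4…s1 = 100 → error at position 4.

100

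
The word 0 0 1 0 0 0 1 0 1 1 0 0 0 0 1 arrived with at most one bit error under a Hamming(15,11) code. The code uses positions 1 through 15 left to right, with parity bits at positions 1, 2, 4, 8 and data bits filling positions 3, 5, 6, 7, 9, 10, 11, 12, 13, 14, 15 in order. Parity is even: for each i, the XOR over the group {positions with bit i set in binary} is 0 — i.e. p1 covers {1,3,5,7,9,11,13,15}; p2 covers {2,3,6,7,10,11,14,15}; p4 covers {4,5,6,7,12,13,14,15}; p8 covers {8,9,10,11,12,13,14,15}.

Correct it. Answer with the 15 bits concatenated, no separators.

001000111100001

s1 (pos 1,3,5,7,9,11,13,15): 0⊕1⊕0⊕1⊕1⊕0⊕0⊕1 = 0
s2 (pos 2,3,6,7,10,11,14,15): 0⊕1⊕0⊕1⊕1⊕0⊕0⊕1 = 0
s4 (pos 4,5,6,7,12,13,14,15): 0⊕0⊕0⊕1⊕0⊕0⊕0⊕1 = 0
s8 (pos 8,9,10,11,12,13,14,15): 0⊕1⊕1⊕0⊕0⊕0⊕0⊕1 = 1
Syndrome s8…s1 = 1000 → error at position 8.
Flip position 8: 001000101100001 → 001000111100001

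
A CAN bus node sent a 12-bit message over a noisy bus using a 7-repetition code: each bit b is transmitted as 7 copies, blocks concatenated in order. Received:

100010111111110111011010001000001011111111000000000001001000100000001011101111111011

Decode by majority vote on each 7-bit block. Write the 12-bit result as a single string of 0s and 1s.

Block 1 (1000101): 3 ones → 0
Block 2 (1111111): 7 ones → 1
Block 3 (0111011): 5 ones → 1
Block 4 (0100010): 2 ones → 0
Block 5 (0000101): 2 ones → 0
Block 6 (1111111): 7 ones → 1
Block 7 (0000000): 0 ones → 0
Block 8 (0000100): 1 one → 0
Block 9 (1000100): 2 ones → 0
Block 10 (0000010): 1 one → 0
Block 11 (1110111): 6 ones → 1
Block 12 (1111011): 6 ones → 1

011001000011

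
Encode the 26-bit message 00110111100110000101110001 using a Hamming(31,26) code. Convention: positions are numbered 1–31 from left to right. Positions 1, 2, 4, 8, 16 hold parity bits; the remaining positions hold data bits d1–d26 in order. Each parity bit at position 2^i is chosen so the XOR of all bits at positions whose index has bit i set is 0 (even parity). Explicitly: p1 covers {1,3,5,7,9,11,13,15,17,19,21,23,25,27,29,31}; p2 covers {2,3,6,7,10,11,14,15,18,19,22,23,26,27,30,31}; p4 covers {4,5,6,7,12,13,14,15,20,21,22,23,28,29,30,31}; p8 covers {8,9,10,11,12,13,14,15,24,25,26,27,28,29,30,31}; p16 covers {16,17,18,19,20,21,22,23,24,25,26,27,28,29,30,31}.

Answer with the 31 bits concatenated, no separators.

Place data at non-parity positions: p1 p2 0 p4 0 1 1 p8 0 1 1 1 1 0 0 p16 1 1 0 0 0 0 1 0 1 1 1 0 0 0 1
p1 (pos 1,3,5,7,9,11,13,15,17,19,21,23,25,27,29,31): XOR of data positions = 0⊕0⊕1⊕0⊕1⊕1⊕0⊕1⊕0⊕0⊕1⊕1⊕1⊕0⊕1 = 0
p2 (pos 2,3,6,7,10,11,14,15,18,19,22,23,26,27,30,31): XOR of data positions = 0⊕1⊕1⊕1⊕1⊕0⊕0⊕1⊕0⊕0⊕1⊕1⊕1⊕0⊕1 = 1
p4 (pos 4,5,6,7,12,13,14,15,20,21,22,23,28,29,30,31): XOR of data positions = 0⊕1⊕1⊕1⊕1⊕0⊕0⊕0⊕0⊕0⊕1⊕0⊕0⊕0⊕1 = 0
p8 (pos 8,9,10,11,12,13,14,15,24,25,26,27,28,29,30,31): XOR of data positions = 0⊕1⊕1⊕1⊕1⊕0⊕0⊕0⊕1⊕1⊕1⊕0⊕0⊕0⊕1 = 0
p16 (pos 16,17,18,19,20,21,22,23,24,25,26,27,28,29,30,31): XOR of data positions = 1⊕1⊕0⊕0⊕0⊕0⊕1⊕0⊕1⊕1⊕1⊕0⊕0⊕0⊕1 = 1
Codeword: 0100011001111001110000101110001

0100011001111001110000101110001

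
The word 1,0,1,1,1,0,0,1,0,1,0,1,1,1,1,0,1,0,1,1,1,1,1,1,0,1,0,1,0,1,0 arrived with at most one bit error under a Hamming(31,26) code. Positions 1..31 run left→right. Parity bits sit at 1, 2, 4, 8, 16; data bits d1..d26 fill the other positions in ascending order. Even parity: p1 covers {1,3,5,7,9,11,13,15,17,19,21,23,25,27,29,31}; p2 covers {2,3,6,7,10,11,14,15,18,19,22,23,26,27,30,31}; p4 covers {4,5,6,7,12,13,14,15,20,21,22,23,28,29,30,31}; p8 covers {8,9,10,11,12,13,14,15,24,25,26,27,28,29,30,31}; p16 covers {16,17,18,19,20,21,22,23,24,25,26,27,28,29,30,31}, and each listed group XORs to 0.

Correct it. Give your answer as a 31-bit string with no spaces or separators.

1001100101011110101111110101010

s1 (pos 1,3,5,7,9,11,13,15,17,19,21,23,25,27,29,31): 1⊕1⊕1⊕0⊕0⊕0⊕1⊕1⊕1⊕1⊕1⊕1⊕0⊕0⊕0⊕0 = 1
s2 (pos 2,3,6,7,10,11,14,15,18,19,22,23,26,27,30,31): 0⊕1⊕0⊕0⊕1⊕0⊕1⊕1⊕0⊕1⊕1⊕1⊕1⊕0⊕1⊕0 = 1
s4 (pos 4,5,6,7,12,13,14,15,20,21,22,23,28,29,30,31): 1⊕1⊕0⊕0⊕1⊕1⊕1⊕1⊕1⊕1⊕1⊕1⊕1⊕0⊕1⊕0 = 0
s8 (pos 8,9,10,11,12,13,14,15,24,25,26,27,28,29,30,31): 1⊕0⊕1⊕0⊕1⊕1⊕1⊕1⊕1⊕0⊕1⊕0⊕1⊕0⊕1⊕0 = 0
s16 (pos 16,17,18,19,20,21,22,23,24,25,26,27,28,29,30,31): 0⊕1⊕0⊕1⊕1⊕1⊕1⊕1⊕1⊕0⊕1⊕0⊕1⊕0⊕1⊕0 = 0
Syndrome s16…s1 = 00011 → error at position 3.
Flip position 3: 1011100101011110101111110101010 → 1001100101011110101111110101010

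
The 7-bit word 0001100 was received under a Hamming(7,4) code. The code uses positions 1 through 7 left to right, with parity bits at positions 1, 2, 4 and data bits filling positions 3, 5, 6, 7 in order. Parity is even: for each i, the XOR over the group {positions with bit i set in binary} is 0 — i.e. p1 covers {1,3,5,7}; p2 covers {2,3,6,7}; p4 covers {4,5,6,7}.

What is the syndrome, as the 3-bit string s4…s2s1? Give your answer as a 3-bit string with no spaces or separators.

s1 (pos 1,3,5,7): 0⊕0⊕1⊕0 = 1
s2 (pos 2,3,6,7): 0⊕0⊕0⊕0 = 0
s4 (pos 4,5,6,7): 1⊕1⊕0⊕0 = 0
Syndrome s4…s1 = 001 → error at position 1.

001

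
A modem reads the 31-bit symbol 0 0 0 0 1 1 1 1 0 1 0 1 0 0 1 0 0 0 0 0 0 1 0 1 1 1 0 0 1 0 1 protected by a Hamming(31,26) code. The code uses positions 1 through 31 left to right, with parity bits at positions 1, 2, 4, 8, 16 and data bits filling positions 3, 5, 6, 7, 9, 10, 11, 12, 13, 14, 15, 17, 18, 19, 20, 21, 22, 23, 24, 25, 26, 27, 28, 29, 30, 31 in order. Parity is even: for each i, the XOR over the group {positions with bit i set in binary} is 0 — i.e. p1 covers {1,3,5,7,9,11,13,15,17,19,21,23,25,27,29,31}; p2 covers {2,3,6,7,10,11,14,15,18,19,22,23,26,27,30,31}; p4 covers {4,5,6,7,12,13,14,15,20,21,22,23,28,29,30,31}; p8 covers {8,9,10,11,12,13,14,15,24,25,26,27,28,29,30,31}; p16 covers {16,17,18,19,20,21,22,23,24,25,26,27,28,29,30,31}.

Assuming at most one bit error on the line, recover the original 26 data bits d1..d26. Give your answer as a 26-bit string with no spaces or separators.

01110001001000001011100101

s1 (pos 1,3,5,7,9,11,13,15,17,19,21,23,25,27,29,31): 0⊕0⊕1⊕1⊕0⊕0⊕0⊕1⊕0⊕0⊕0⊕0⊕1⊕0⊕1⊕1 = 0
s2 (pos 2,3,6,7,10,11,14,15,18,19,22,23,26,27,30,31): 0⊕0⊕1⊕1⊕1⊕0⊕0⊕1⊕0⊕0⊕1⊕0⊕1⊕0⊕0⊕1 = 1
s4 (pos 4,5,6,7,12,13,14,15,20,21,22,23,28,29,30,31): 0⊕1⊕1⊕1⊕1⊕0⊕0⊕1⊕0⊕0⊕1⊕0⊕0⊕1⊕0⊕1 = 0
s8 (pos 8,9,10,11,12,13,14,15,24,25,26,27,28,29,30,31): 1⊕0⊕1⊕0⊕1⊕0⊕0⊕1⊕1⊕1⊕1⊕0⊕0⊕1⊕0⊕1 = 1
s16 (pos 16,17,18,19,20,21,22,23,24,25,26,27,28,29,30,31): 0⊕0⊕0⊕0⊕0⊕0⊕1⊕0⊕1⊕1⊕1⊕0⊕0⊕1⊕0⊕1 = 0
Syndrome s16…s1 = 01010 → error at position 10.
Flip position 10: 0000111101010010000001011100101 → 0000111100010010000001011100101
Read data bits from positions 3,5,6,7,9,10,11,12,13,14,15,17,18,19,20,21,22,23,24,25,26,27,28,29,30,31: 01110001001000001011100101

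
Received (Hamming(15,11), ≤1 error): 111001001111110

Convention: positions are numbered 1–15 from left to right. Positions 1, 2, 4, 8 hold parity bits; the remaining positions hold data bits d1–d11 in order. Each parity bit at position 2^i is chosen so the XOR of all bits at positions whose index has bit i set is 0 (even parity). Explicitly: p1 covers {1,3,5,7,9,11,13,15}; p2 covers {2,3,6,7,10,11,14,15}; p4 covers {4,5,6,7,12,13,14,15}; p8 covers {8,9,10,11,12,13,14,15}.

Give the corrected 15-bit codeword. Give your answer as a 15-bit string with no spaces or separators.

011001001111110

s1 (pos 1,3,5,7,9,11,13,15): 1⊕1⊕0⊕0⊕1⊕1⊕1⊕0 = 1
s2 (pos 2,3,6,7,10,11,14,15): 1⊕1⊕1⊕0⊕1⊕1⊕1⊕0 = 0
s4 (pos 4,5,6,7,12,13,14,15): 0⊕0⊕1⊕0⊕1⊕1⊕1⊕0 = 0
s8 (pos 8,9,10,11,12,13,14,15): 0⊕1⊕1⊕1⊕1⊕1⊕1⊕0 = 0
Syndrome s8…s1 = 0001 → error at position 1.
Flip position 1: 111001001111110 → 011001001111110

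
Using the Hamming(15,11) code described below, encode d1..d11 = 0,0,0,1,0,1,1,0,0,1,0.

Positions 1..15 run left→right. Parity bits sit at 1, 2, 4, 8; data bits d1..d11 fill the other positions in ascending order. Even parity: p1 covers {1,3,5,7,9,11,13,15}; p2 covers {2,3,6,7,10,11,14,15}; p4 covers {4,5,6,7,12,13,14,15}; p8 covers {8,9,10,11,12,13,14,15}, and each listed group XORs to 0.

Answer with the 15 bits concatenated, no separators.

000000110110010

Place data at non-parity positions: p1 p2 0 p4 0 0 1 p8 0 1 1 0 0 1 0
p1 (pos 1,3,5,7,9,11,13,15): XOR of data positions = 0⊕0⊕1⊕0⊕1⊕0⊕0 = 0
p2 (pos 2,3,6,7,10,11,14,15): XOR of data positions = 0⊕0⊕1⊕1⊕1⊕1⊕0 = 0
p4 (pos 4,5,6,7,12,13,14,15): XOR of data positions = 0⊕0⊕1⊕0⊕0⊕1⊕0 = 0
p8 (pos 8,9,10,11,12,13,14,15): XOR of data positions = 0⊕1⊕1⊕0⊕0⊕1⊕0 = 1
Codeword: 000000110110010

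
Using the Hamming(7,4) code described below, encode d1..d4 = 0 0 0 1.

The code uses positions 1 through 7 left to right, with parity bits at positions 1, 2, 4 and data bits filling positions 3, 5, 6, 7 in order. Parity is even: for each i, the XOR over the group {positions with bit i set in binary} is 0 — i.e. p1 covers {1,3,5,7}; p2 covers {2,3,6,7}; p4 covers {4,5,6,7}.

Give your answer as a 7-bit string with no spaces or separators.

1101001

Place data at non-parity positions: p1 p2 0 p4 0 0 1
p1 (pos 1,3,5,7): XOR of data positions = 0⊕0⊕1 = 1
p2 (pos 2,3,6,7): XOR of data positions = 0⊕0⊕1 = 1
p4 (pos 4,5,6,7): XOR of data positions = 0⊕0⊕1 = 1
Codeword: 1101001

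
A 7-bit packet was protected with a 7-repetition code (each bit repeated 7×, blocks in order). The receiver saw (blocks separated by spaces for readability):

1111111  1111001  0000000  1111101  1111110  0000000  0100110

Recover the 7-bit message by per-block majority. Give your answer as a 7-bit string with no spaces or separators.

1101100

Block 1 (1111111): 7 ones → 1
Block 2 (1111001): 5 ones → 1
Block 3 (0000000): 0 ones → 0
Block 4 (1111101): 6 ones → 1
Block 5 (1111110): 6 ones → 1
Block 6 (0000000): 0 ones → 0
Block 7 (0100110): 3 ones → 0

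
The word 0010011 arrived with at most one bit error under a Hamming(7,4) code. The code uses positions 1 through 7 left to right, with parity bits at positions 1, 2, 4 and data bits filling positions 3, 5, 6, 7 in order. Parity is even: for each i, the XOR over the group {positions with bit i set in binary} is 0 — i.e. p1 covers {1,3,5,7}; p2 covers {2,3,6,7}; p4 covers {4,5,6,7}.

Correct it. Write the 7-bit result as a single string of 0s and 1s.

0110011

s1 (pos 1,3,5,7): 0⊕1⊕0⊕1 = 0
s2 (pos 2,3,6,7): 0⊕1⊕1⊕1 = 1
s4 (pos 4,5,6,7): 0⊕0⊕1⊕1 = 0
Syndrome s4…s1 = 010 → error at position 2.
Flip position 2: 0010011 → 0110011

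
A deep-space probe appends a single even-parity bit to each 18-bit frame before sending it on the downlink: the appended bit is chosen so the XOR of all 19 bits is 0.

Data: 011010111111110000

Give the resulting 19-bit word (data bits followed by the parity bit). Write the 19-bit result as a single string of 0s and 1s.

XOR of the 18 data bits: 0⊕1⊕1⊕0⊕1⊕0⊕1⊕1⊕1⊕1⊕1⊕1⊕1⊕1⊕0⊕0⊕0⊕0 = 1
Parity bit = 1 (so all 19 bits XOR to 0).

0110101111111100001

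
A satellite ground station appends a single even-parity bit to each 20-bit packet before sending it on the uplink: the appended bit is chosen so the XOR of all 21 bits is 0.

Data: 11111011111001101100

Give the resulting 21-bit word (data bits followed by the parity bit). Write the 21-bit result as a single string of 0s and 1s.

111110111110011011000

XOR of the 20 data bits: 1⊕1⊕1⊕1⊕1⊕0⊕1⊕1⊕1⊕1⊕1⊕0⊕0⊕1⊕1⊕0⊕1⊕1⊕0⊕0 = 0
Parity bit = 0 (so all 21 bits XOR to 0).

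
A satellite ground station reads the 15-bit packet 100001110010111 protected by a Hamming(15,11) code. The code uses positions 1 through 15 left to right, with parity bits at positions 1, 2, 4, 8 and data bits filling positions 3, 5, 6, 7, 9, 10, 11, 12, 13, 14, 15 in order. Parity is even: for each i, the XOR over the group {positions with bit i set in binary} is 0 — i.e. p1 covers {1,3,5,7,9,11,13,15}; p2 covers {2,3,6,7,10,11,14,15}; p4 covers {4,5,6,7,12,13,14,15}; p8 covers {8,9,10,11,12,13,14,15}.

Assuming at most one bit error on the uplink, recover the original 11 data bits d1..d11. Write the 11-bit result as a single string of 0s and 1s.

s1 (pos 1,3,5,7,9,11,13,15): 1⊕0⊕0⊕1⊕0⊕1⊕1⊕1 = 1
s2 (pos 2,3,6,7,10,11,14,15): 0⊕0⊕1⊕1⊕0⊕1⊕1⊕1 = 1
s4 (pos 4,5,6,7,12,13,14,15): 0⊕0⊕1⊕1⊕0⊕1⊕1⊕1 = 1
s8 (pos 8,9,10,11,12,13,14,15): 1⊕0⊕0⊕1⊕0⊕1⊕1⊕1 = 1
Syndrome s8…s1 = 1111 → error at position 15.
Flip position 15: 100001110010111 → 100001110010110
Read data bits from positions 3,5,6,7,9,10,11,12,13,14,15: 00110010110

00110010110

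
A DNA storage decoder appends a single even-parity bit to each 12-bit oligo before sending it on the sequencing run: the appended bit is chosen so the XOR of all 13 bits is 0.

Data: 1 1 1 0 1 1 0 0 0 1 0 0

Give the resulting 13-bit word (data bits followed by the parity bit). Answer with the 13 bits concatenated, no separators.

1110110001000

XOR of the 12 data bits: 1⊕1⊕1⊕0⊕1⊕1⊕0⊕0⊕0⊕1⊕0⊕0 = 0
Parity bit = 0 (so all 13 bits XOR to 0).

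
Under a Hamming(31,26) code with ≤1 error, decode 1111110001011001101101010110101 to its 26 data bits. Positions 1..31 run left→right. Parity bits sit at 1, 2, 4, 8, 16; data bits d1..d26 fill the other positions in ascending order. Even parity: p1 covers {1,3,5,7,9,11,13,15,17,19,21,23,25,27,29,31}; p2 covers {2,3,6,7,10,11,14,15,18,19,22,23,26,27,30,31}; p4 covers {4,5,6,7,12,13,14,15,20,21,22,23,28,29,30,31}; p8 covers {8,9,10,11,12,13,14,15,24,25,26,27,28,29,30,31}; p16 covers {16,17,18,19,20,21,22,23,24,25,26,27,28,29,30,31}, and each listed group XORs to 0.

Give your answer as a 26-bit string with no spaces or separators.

s1 (pos 1,3,5,7,9,11,13,15,17,19,21,23,25,27,29,31): 1⊕1⊕1⊕0⊕0⊕0⊕1⊕0⊕1⊕1⊕0⊕0⊕0⊕1⊕1⊕1 = 1
s2 (pos 2,3,6,7,10,11,14,15,18,19,22,23,26,27,30,31): 1⊕1⊕1⊕0⊕1⊕0⊕0⊕0⊕0⊕1⊕1⊕0⊕1⊕1⊕0⊕1 = 1
s4 (pos 4,5,6,7,12,13,14,15,20,21,22,23,28,29,30,31): 1⊕1⊕1⊕0⊕1⊕1⊕0⊕0⊕1⊕0⊕1⊕0⊕0⊕1⊕0⊕1 = 1
s8 (pos 8,9,10,11,12,13,14,15,24,25,26,27,28,29,30,31): 0⊕0⊕1⊕0⊕1⊕1⊕0⊕0⊕1⊕0⊕1⊕1⊕0⊕1⊕0⊕1 = 0
s16 (pos 16,17,18,19,20,21,22,23,24,25,26,27,28,29,30,31): 1⊕1⊕0⊕1⊕1⊕0⊕1⊕0⊕1⊕0⊕1⊕1⊕0⊕1⊕0⊕1 = 0
Syndrome s16…s1 = 00111 → error at position 7.
Flip position 7: 1111110001011001101101010110101 → 1111111001011001101101010110101
Read data bits from positions 3,5,6,7,9,10,11,12,13,14,15,17,18,19,20,21,22,23,24,25,26,27,28,29,30,31: 11110101100101101010110101

11110101100101101010110101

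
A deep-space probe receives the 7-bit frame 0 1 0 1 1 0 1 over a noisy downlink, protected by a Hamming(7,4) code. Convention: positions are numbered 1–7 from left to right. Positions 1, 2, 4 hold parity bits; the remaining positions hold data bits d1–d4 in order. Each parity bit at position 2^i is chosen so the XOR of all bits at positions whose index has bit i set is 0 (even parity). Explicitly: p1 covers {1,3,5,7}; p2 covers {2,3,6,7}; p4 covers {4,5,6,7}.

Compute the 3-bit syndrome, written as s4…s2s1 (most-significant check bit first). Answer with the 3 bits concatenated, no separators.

100

s1 (pos 1,3,5,7): 0⊕0⊕1⊕1 = 0
s2 (pos 2,3,6,7): 1⊕0⊕0⊕1 = 0
s4 (pos 4,5,6,7): 1⊕1⊕0⊕1 = 1
Syndrome s4…s1 = 100 → error at position 4.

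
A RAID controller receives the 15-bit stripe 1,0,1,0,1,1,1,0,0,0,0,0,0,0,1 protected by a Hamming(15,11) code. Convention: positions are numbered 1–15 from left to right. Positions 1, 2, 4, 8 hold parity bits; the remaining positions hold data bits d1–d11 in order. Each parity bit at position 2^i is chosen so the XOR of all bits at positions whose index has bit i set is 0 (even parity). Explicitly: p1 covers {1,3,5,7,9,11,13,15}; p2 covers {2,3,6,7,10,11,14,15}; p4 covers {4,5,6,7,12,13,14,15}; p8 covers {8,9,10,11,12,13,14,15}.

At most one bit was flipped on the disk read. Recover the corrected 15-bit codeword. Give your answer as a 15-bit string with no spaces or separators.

s1 (pos 1,3,5,7,9,11,13,15): 1⊕1⊕1⊕1⊕0⊕0⊕0⊕1 = 1
s2 (pos 2,3,6,7,10,11,14,15): 0⊕1⊕1⊕1⊕0⊕0⊕0⊕1 = 0
s4 (pos 4,5,6,7,12,13,14,15): 0⊕1⊕1⊕1⊕0⊕0⊕0⊕1 = 0
s8 (pos 8,9,10,11,12,13,14,15): 0⊕0⊕0⊕0⊕0⊕0⊕0⊕1 = 1
Syndrome s8…s1 = 1001 → error at position 9.
Flip position 9: 101011100000001 → 101011101000001

101011101000001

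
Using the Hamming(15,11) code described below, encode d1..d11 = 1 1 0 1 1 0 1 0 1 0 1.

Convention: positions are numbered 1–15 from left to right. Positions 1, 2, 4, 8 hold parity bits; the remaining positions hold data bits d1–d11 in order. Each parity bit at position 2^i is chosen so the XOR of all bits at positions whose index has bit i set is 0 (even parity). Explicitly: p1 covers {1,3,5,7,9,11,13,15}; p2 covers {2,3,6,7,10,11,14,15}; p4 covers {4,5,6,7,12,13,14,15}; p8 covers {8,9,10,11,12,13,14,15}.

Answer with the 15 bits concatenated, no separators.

101010101010101

Place data at non-parity positions: p1 p2 1 p4 1 0 1 p8 1 0 1 0 1 0 1
p1 (pos 1,3,5,7,9,11,13,15): XOR of data positions = 1⊕1⊕1⊕1⊕1⊕1⊕1 = 1
p2 (pos 2,3,6,7,10,11,14,15): XOR of data positions = 1⊕0⊕1⊕0⊕1⊕0⊕1 = 0
p4 (pos 4,5,6,7,12,13,14,15): XOR of data positions = 1⊕0⊕1⊕0⊕1⊕0⊕1 = 0
p8 (pos 8,9,10,11,12,13,14,15): XOR of data positions = 1⊕0⊕1⊕0⊕1⊕0⊕1 = 0
Codeword: 101010101010101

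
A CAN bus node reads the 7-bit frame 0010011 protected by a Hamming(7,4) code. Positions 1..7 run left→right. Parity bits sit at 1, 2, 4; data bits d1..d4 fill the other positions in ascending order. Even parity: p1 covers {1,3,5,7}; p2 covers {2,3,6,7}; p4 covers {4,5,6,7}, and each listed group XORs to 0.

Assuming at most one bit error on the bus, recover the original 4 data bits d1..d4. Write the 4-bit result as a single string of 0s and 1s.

1011

s1 (pos 1,3,5,7): 0⊕1⊕0⊕1 = 0
s2 (pos 2,3,6,7): 0⊕1⊕1⊕1 = 1
s4 (pos 4,5,6,7): 0⊕0⊕1⊕1 = 0
Syndrome s4…s1 = 010 → error at position 2.
Flip position 2: 0010011 → 0110011
Read data bits from positions 3,5,6,7: 1011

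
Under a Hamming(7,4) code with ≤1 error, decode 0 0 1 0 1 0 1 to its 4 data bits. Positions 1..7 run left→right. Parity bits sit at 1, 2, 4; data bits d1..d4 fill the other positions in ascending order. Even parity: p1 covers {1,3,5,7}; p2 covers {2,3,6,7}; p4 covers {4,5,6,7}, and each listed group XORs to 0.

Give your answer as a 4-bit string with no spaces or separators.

1101

s1 (pos 1,3,5,7): 0⊕1⊕1⊕1 = 1
s2 (pos 2,3,6,7): 0⊕1⊕0⊕1 = 0
s4 (pos 4,5,6,7): 0⊕1⊕0⊕1 = 0
Syndrome s4…s1 = 001 → error at position 1.
Flip position 1: 0010101 → 1010101
Read data bits from positions 3,5,6,7: 1101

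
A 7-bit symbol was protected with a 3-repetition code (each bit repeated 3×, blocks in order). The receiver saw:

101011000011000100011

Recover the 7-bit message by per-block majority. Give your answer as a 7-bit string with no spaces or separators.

Block 1 (101): 2 ones → 1
Block 2 (011): 2 ones → 1
Block 3 (000): 0 ones → 0
Block 4 (011): 2 ones → 1
Block 5 (000): 0 ones → 0
Block 6 (100): 1 one → 0
Block 7 (011): 2 ones → 1

1101001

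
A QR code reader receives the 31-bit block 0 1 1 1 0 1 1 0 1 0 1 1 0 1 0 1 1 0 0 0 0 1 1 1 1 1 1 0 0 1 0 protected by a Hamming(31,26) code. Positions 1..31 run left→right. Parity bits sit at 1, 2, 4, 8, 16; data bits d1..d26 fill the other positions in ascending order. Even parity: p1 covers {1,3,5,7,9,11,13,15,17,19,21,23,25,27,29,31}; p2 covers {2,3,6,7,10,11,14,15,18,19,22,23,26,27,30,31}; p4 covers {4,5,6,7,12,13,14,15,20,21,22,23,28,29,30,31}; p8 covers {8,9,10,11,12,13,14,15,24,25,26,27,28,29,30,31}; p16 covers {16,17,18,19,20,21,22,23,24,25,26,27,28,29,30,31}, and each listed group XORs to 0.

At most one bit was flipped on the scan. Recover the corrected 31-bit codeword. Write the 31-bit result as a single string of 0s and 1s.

0111011010110101100001111010010

s1 (pos 1,3,5,7,9,11,13,15,17,19,21,23,25,27,29,31): 0⊕1⊕0⊕1⊕1⊕1⊕0⊕0⊕1⊕0⊕0⊕1⊕1⊕1⊕0⊕0 = 0
s2 (pos 2,3,6,7,10,11,14,15,18,19,22,23,26,27,30,31): 1⊕1⊕1⊕1⊕0⊕1⊕1⊕0⊕0⊕0⊕1⊕1⊕1⊕1⊕1⊕0 = 1
s4 (pos 4,5,6,7,12,13,14,15,20,21,22,23,28,29,30,31): 1⊕0⊕1⊕1⊕1⊕0⊕1⊕0⊕0⊕0⊕1⊕1⊕0⊕0⊕1⊕0 = 0
s8 (pos 8,9,10,11,12,13,14,15,24,25,26,27,28,29,30,31): 0⊕1⊕0⊕1⊕1⊕0⊕1⊕0⊕1⊕1⊕1⊕1⊕0⊕0⊕1⊕0 = 1
s16 (pos 16,17,18,19,20,21,22,23,24,25,26,27,28,29,30,31): 1⊕1⊕0⊕0⊕0⊕0⊕1⊕1⊕1⊕1⊕1⊕1⊕0⊕0⊕1⊕0 = 1
Syndrome s16…s1 = 11010 → error at position 26.
Flip position 26: 0111011010110101100001111110010 → 0111011010110101100001111010010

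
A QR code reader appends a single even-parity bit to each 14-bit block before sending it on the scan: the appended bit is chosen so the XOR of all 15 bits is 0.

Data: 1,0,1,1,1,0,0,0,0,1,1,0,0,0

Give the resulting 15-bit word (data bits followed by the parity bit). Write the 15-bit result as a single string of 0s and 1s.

101110000110000

XOR of the 14 data bits: 1⊕0⊕1⊕1⊕1⊕0⊕0⊕0⊕0⊕1⊕1⊕0⊕0⊕0 = 0
Parity bit = 0 (so all 15 bits XOR to 0).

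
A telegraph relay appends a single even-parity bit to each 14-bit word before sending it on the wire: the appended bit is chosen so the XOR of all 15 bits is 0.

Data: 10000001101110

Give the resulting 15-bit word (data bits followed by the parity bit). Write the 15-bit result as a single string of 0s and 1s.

XOR of the 14 data bits: 1⊕0⊕0⊕0⊕0⊕0⊕0⊕1⊕1⊕0⊕1⊕1⊕1⊕0 = 0
Parity bit = 0 (so all 15 bits XOR to 0).

100000011011100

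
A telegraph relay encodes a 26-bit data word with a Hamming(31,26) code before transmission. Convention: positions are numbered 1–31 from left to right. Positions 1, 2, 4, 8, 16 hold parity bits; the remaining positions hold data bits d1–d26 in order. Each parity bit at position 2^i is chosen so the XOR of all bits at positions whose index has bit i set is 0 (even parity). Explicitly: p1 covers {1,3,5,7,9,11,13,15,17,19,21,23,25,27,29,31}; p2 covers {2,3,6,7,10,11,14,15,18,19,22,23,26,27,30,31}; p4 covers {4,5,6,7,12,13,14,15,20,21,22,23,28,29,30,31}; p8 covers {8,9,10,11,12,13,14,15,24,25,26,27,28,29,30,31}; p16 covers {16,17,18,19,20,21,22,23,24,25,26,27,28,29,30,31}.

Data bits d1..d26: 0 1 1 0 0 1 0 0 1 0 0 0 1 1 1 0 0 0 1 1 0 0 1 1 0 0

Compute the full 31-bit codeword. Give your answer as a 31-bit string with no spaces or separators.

1000110001001001011100011001100

Place data at non-parity positions: p1 p2 0 p4 1 1 0 p8 0 1 0 0 1 0 0 p16 0 1 1 1 0 0 0 1 1 0 0 1 1 0 0
p1 (pos 1,3,5,7,9,11,13,15,17,19,21,23,25,27,29,31): XOR of data positions = 0⊕1⊕0⊕0⊕0⊕1⊕0⊕0⊕1⊕0⊕0⊕1⊕0⊕1⊕0 = 1
p2 (pos 2,3,6,7,10,11,14,15,18,19,22,23,26,27,30,31): XOR of data positions = 0⊕1⊕0⊕1⊕0⊕0⊕0⊕1⊕1⊕0⊕0⊕0⊕0⊕0⊕0 = 0
p4 (pos 4,5,6,7,12,13,14,15,20,21,22,23,28,29,30,31): XOR of data positions = 1⊕1⊕0⊕0⊕1⊕0⊕0⊕1⊕0⊕0⊕0⊕1⊕1⊕0⊕0 = 0
p8 (pos 8,9,10,11,12,13,14,15,24,25,26,27,28,29,30,31): XOR of data positions = 0⊕1⊕0⊕0⊕1⊕0⊕0⊕1⊕1⊕0⊕0⊕1⊕1⊕0⊕0 = 0
p16 (pos 16,17,18,19,20,21,22,23,24,25,26,27,28,29,30,31): XOR of data positions = 0⊕1⊕1⊕1⊕0⊕0⊕0⊕1⊕1⊕0⊕0⊕1⊕1⊕0⊕0 = 1
Codeword: 1000110001001001011100011001100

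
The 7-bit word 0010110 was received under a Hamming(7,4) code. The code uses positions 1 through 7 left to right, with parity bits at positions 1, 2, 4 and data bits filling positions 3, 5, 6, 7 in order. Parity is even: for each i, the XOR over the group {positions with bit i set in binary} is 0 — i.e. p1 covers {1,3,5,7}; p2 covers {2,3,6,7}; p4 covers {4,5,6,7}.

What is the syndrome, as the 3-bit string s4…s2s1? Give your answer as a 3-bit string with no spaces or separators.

s1 (pos 1,3,5,7): 0⊕1⊕1⊕0 = 0
s2 (pos 2,3,6,7): 0⊕1⊕1⊕0 = 0
s4 (pos 4,5,6,7): 0⊕1⊕1⊕0 = 0
Syndrome s4…s1 = 000 → no error.

000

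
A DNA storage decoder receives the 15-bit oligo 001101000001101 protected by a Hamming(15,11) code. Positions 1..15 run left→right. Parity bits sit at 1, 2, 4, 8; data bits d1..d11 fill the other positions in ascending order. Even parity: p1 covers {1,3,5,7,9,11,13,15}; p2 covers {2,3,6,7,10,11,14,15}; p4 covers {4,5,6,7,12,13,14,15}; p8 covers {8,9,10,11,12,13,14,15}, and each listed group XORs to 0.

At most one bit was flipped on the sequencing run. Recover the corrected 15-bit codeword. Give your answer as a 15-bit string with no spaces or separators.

001101000001100

s1 (pos 1,3,5,7,9,11,13,15): 0⊕1⊕0⊕0⊕0⊕0⊕1⊕1 = 1
s2 (pos 2,3,6,7,10,11,14,15): 0⊕1⊕1⊕0⊕0⊕0⊕0⊕1 = 1
s4 (pos 4,5,6,7,12,13,14,15): 1⊕0⊕1⊕0⊕1⊕1⊕0⊕1 = 1
s8 (pos 8,9,10,11,12,13,14,15): 0⊕0⊕0⊕0⊕1⊕1⊕0⊕1 = 1
Syndrome s8…s1 = 1111 → error at position 15.
Flip position 15: 001101000001101 → 001101000001100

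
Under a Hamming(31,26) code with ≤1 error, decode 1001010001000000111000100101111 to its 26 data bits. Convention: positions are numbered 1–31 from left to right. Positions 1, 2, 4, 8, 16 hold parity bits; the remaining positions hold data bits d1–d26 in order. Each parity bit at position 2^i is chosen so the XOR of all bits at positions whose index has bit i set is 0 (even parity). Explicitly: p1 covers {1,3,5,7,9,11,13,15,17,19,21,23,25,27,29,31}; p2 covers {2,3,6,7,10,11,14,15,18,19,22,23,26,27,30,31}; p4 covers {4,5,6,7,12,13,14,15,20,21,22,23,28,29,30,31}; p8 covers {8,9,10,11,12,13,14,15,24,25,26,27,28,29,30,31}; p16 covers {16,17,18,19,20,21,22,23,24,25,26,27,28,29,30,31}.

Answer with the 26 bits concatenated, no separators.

00100100000111100100101111

s1 (pos 1,3,5,7,9,11,13,15,17,19,21,23,25,27,29,31): 1⊕0⊕0⊕0⊕0⊕0⊕0⊕0⊕1⊕1⊕0⊕1⊕0⊕0⊕1⊕1 = 0
s2 (pos 2,3,6,7,10,11,14,15,18,19,22,23,26,27,30,31): 0⊕0⊕1⊕0⊕1⊕0⊕0⊕0⊕1⊕1⊕0⊕1⊕1⊕0⊕1⊕1 = 0
s4 (pos 4,5,6,7,12,13,14,15,20,21,22,23,28,29,30,31): 1⊕0⊕1⊕0⊕0⊕0⊕0⊕0⊕0⊕0⊕0⊕1⊕1⊕1⊕1⊕1 = 1
s8 (pos 8,9,10,11,12,13,14,15,24,25,26,27,28,29,30,31): 0⊕0⊕1⊕0⊕0⊕0⊕0⊕0⊕0⊕0⊕1⊕0⊕1⊕1⊕1⊕1 = 0
s16 (pos 16,17,18,19,20,21,22,23,24,25,26,27,28,29,30,31): 0⊕1⊕1⊕1⊕0⊕0⊕0⊕1⊕0⊕0⊕1⊕0⊕1⊕1⊕1⊕1 = 1
Syndrome s16…s1 = 10100 → error at position 20.
Flip position 20: 1001010001000000111000100101111 → 1001010001000000111100100101111
Read data bits from positions 3,5,6,7,9,10,11,12,13,14,15,17,18,19,20,21,22,23,24,25,26,27,28,29,30,31: 00100100000111100100101111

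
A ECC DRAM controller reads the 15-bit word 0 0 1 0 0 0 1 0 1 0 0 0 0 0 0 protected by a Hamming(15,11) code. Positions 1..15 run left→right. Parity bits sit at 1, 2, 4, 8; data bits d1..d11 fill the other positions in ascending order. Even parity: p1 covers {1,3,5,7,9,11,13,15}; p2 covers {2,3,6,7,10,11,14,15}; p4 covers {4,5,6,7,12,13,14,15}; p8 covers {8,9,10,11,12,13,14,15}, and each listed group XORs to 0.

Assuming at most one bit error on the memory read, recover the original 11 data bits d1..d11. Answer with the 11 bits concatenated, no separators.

s1 (pos 1,3,5,7,9,11,13,15): 0⊕1⊕0⊕1⊕1⊕0⊕0⊕0 = 1
s2 (pos 2,3,6,7,10,11,14,15): 0⊕1⊕0⊕1⊕0⊕0⊕0⊕0 = 0
s4 (pos 4,5,6,7,12,13,14,15): 0⊕0⊕0⊕1⊕0⊕0⊕0⊕0 = 1
s8 (pos 8,9,10,11,12,13,14,15): 0⊕1⊕0⊕0⊕0⊕0⊕0⊕0 = 1
Syndrome s8…s1 = 1101 → error at position 13.
Flip position 13: 001000101000000 → 001000101000100
Read data bits from positions 3,5,6,7,9,10,11,12,13,14,15: 10011000100

10011000100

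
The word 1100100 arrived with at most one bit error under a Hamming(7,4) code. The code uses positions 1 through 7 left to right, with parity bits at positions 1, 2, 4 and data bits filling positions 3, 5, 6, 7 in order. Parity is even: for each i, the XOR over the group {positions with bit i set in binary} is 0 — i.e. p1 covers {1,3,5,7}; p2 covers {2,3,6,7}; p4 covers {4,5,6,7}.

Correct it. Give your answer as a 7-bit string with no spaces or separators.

1100110

s1 (pos 1,3,5,7): 1⊕0⊕1⊕0 = 0
s2 (pos 2,3,6,7): 1⊕0⊕0⊕0 = 1
s4 (pos 4,5,6,7): 0⊕1⊕0⊕0 = 1
Syndrome s4…s1 = 110 → error at position 6.
Flip position 6: 1100100 → 1100110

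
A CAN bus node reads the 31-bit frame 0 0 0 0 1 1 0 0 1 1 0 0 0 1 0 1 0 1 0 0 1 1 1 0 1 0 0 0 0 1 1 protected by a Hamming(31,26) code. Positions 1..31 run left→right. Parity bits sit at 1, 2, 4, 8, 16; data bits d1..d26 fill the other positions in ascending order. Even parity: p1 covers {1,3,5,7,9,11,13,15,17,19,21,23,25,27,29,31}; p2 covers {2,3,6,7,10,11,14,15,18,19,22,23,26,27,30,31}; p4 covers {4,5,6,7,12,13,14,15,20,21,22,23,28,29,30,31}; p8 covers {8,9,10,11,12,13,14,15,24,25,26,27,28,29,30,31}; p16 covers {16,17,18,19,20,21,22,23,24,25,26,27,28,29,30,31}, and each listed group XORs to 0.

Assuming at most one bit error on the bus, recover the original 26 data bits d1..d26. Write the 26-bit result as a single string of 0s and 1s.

s1 (pos 1,3,5,7,9,11,13,15,17,19,21,23,25,27,29,31): 0⊕0⊕1⊕0⊕1⊕0⊕0⊕0⊕0⊕0⊕1⊕1⊕1⊕0⊕0⊕1 = 0
s2 (pos 2,3,6,7,10,11,14,15,18,19,22,23,26,27,30,31): 0⊕0⊕1⊕0⊕1⊕0⊕1⊕0⊕1⊕0⊕1⊕1⊕0⊕0⊕1⊕1 = 0
s4 (pos 4,5,6,7,12,13,14,15,20,21,22,23,28,29,30,31): 0⊕1⊕1⊕0⊕0⊕0⊕1⊕0⊕0⊕1⊕1⊕1⊕0⊕0⊕1⊕1 = 0
s8 (pos 8,9,10,11,12,13,14,15,24,25,26,27,28,29,30,31): 0⊕1⊕1⊕0⊕0⊕0⊕1⊕0⊕0⊕1⊕0⊕0⊕0⊕0⊕1⊕1 = 0
s16 (pos 16,17,18,19,20,21,22,23,24,25,26,27,28,29,30,31): 1⊕0⊕1⊕0⊕0⊕1⊕1⊕1⊕0⊕1⊕0⊕0⊕0⊕0⊕1⊕1 = 0
Syndrome s16…s1 = 00000 → no error.
Read data bits from positions 3,5,6,7,9,10,11,12,13,14,15,17,18,19,20,21,22,23,24,25,26,27,28,29,30,31: 01101100010010011101000011

01101100010010011101000011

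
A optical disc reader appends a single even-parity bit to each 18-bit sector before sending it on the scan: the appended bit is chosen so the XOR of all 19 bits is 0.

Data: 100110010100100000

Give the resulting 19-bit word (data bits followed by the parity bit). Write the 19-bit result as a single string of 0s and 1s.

XOR of the 18 data bits: 1⊕0⊕0⊕1⊕1⊕0⊕0⊕1⊕0⊕1⊕0⊕0⊕1⊕0⊕0⊕0⊕0⊕0 = 0
Parity bit = 0 (so all 19 bits XOR to 0).

1001100101001000000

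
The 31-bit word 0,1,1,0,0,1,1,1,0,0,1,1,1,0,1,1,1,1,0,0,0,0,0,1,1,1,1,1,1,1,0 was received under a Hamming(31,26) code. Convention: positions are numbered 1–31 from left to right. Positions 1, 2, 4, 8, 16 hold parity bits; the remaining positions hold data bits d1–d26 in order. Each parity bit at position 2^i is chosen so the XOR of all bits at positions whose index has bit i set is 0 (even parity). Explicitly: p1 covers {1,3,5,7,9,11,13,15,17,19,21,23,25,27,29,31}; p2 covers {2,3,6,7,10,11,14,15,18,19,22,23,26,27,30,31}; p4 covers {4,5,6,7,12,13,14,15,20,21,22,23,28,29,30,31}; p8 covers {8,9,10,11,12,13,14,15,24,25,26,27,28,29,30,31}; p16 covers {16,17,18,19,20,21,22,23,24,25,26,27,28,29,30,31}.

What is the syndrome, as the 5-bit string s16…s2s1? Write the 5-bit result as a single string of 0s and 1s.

00001

s1 (pos 1,3,5,7,9,11,13,15,17,19,21,23,25,27,29,31): 0⊕1⊕0⊕1⊕0⊕1⊕1⊕1⊕1⊕0⊕0⊕0⊕1⊕1⊕1⊕0 = 1
s2 (pos 2,3,6,7,10,11,14,15,18,19,22,23,26,27,30,31): 1⊕1⊕1⊕1⊕0⊕1⊕0⊕1⊕1⊕0⊕0⊕0⊕1⊕1⊕1⊕0 = 0
s4 (pos 4,5,6,7,12,13,14,15,20,21,22,23,28,29,30,31): 0⊕0⊕1⊕1⊕1⊕1⊕0⊕1⊕0⊕0⊕0⊕0⊕1⊕1⊕1⊕0 = 0
s8 (pos 8,9,10,11,12,13,14,15,24,25,26,27,28,29,30,31): 1⊕0⊕0⊕1⊕1⊕1⊕0⊕1⊕1⊕1⊕1⊕1⊕1⊕1⊕1⊕0 = 0
s16 (pos 16,17,18,19,20,21,22,23,24,25,26,27,28,29,30,31): 1⊕1⊕1⊕0⊕0⊕0⊕0⊕0⊕1⊕1⊕1⊕1⊕1⊕1⊕1⊕0 = 0
Syndrome s16…s1 = 00001 → error at position 1.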